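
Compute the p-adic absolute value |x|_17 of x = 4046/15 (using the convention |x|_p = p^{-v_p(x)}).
|4046/15|_17 = 1/289

Step 1 — compute v_17(x) by factoring powers of 17 out of the numerator and denominator: v_17(4046/15) = 2. Step 2 — apply |x|_p = p^{-v_p(x)} = 17^{-2} = 1/289.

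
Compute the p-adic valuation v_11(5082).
v_11(5082) = 2

v_11(n) is the largest exponent k such that 11^k divides n. Factor out: 5082 = 11^2 · 42. (Sign doesn't affect v_p.) So v_11(5082) = 2.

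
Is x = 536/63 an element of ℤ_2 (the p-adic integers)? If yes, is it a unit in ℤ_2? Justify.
x ∈ ℤ_2 but not a unit; v_2(x) = 3 > 0

ℤ_2 = {x ∈ ℚ_2 : v_2(x) ≥ 0} and ℤ_2^× = {x ∈ ℤ_2 : v_2(x) = 0}. Here v_2(536/63) = v_2(num) − v_2(den) = 3; compare against these criteria.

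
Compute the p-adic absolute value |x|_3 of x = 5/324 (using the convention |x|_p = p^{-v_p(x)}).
|5/324|_3 = 81

Step 1 — compute v_3(x) by factoring powers of 3 out of the numerator and denominator: v_3(5/324) = -4. Step 2 — apply |x|_p = p^{-v_p(x)} = 3^{4} = 81.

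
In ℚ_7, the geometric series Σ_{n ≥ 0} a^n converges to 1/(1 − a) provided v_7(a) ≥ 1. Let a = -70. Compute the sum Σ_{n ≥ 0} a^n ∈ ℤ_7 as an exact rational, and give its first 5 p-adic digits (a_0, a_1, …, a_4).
Σ a^n = 1/(1 − a) = 1/71;  first 5 digits = (1, 4, 0, 1, 3)

v_7(a) = 1 ≥ 1, so the series converges in ℤ_7 to 1/(1 − a) = 1/(1 − (-70)) = 1/71. Expand this rational in ℤ_7: compute digits iteratively via d_i = x_i mod 7, x_{i+1} = (x_i − d_i)/7. The first 5 digits are (1, 4, 0, 1, 3).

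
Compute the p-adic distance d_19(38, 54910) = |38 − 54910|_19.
d_19(38, 54910) = 1/6859

Step 1 — x − y = 38 − 54910 = -54872. Step 2 — v_19(-54872) = 3 (factor: -54872 = −(19^3 · 8); the sign does not affect v_p). Step 3 — |x − y|_19 = 19^{-3} = 1/6859.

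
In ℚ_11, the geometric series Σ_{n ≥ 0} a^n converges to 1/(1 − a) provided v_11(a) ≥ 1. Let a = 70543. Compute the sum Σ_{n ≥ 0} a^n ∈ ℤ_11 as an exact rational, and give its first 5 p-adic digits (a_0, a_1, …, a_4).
Σ a^n = 1/(1 − a) = -1/70542;  first 5 digits = (1, 0, 0, 9, 4)

v_11(a) = 3 ≥ 1, so the series converges in ℤ_11 to 1/(1 − a) = 1/(1 − 70543) = -1/70542. Expand this rational in ℤ_11: compute digits iteratively via d_i = x_i mod 11, x_{i+1} = (x_i − d_i)/11. The first 5 digits are (1, 0, 0, 9, 4).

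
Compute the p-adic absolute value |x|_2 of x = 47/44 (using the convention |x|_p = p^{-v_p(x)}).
|47/44|_2 = 4

Step 1 — compute v_2(x) by factoring powers of 2 out of the numerator and denominator: v_2(47/44) = -2. Step 2 — apply |x|_p = p^{-v_p(x)} = 2^{2} = 4.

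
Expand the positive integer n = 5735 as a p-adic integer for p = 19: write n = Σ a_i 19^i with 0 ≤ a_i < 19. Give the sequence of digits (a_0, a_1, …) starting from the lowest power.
(a_0, a_1, …) = (16, 16, 15)

Repeated division by 19 gives the digits low-to-high: 5735 = 16 + 16·19^1 + 15·19^2. Digit sequence: (16, 16, 15).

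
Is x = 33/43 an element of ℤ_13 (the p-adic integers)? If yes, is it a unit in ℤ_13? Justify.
x ∈ ℤ_13^× (unit); v_13(x) = 0

ℤ_13 = {x ∈ ℚ_13 : v_13(x) ≥ 0} and ℤ_13^× = {x ∈ ℤ_13 : v_13(x) = 0}. Here v_13(33/43) = v_13(num) − v_13(den) = 0; compare against these criteria.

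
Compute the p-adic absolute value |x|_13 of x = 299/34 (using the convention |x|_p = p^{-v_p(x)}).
|299/34|_13 = 1/13

Step 1 — compute v_13(x) by factoring powers of 13 out of the numerator and denominator: v_13(299/34) = 1. Step 2 — apply |x|_p = p^{-v_p(x)} = 13^{-1} = 1/13.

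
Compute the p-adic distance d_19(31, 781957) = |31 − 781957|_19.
d_19(31, 781957) = 1/130321

Step 1 — x − y = 31 − 781957 = -781926. Step 2 — v_19(-781926) = 4 (factor: -781926 = −(19^4 · 6); the sign does not affect v_p). Step 3 — |x − y|_19 = 19^{-4} = 1/130321.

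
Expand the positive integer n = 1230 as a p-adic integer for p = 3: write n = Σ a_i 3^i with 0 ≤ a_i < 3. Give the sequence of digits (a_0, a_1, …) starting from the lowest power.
(a_0, a_1, …) = (0, 2, 1, 0, 0, 2, 1)

Repeated division by 3 gives the digits low-to-high: 1230 = 2·3^1 + 1·3^2 + 2·3^5 + 1·3^6. Digit sequence: (0, 2, 1, 0, 0, 2, 1).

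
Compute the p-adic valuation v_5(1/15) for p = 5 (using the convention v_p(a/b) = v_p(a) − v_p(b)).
v_5(1/15) = -1

Factor powers of 5 from the numerator and denominator of the reduced fraction: 1 = 5^0 · 1 and 15 = 5^1 · 3. Apply v_p(a/b) = v_p(a) − v_p(b): v_5(1/15) = 0 − 1 = -1.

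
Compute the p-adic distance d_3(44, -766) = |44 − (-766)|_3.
d_3(44, -766) = 1/81

Step 1 — x − y = 44 − (-766) = 810. Step 2 — v_3(810) = 4 (factor: 810 = (3^4 · 10); the sign does not affect v_p). Step 3 — |x − y|_3 = 3^{-4} = 1/81.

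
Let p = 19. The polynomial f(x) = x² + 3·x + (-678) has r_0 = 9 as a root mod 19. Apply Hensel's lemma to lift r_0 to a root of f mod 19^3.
r_2 = 4987 (mod 6859)

Hensel: r_{i+1} = r_i − f(r_i)·(f′(r_i))^{-1} mod 19^{i+2}, f′(x) = 2x + 3. Iterate:
  r_0 = 9 (mod 19)
  r_1 = 294 (mod 361)
  r_2 = 4987 (mod 6859)
Final: r = 4987 satisfies f(r) ≡ 0 mod 19^3.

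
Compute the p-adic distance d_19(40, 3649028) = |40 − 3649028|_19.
d_19(40, 3649028) = 1/130321

Step 1 — x − y = 40 − 3649028 = -3648988. Step 2 — v_19(-3648988) = 4 (factor: -3648988 = −(19^4 · 28); the sign does not affect v_p). Step 3 — |x − y|_19 = 19^{-4} = 1/130321.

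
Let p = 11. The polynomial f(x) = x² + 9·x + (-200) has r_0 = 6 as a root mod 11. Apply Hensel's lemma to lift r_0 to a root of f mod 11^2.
r_1 = 17 (mod 121)

Hensel: r_{i+1} = r_i − f(r_i)·(f′(r_i))^{-1} mod 11^{i+2}, f′(x) = 2x + 9. Iterate:
  r_0 = 6 (mod 11)
  r_1 = 17 (mod 121)
Final: r = 17 satisfies f(r) ≡ 0 mod 11^2.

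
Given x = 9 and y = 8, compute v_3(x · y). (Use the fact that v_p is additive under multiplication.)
v_3(72) = 2

v_p(x) = 2 (factor: 9 = 3^2 · 1); v_p(y) = 0 (factor: 8 = 3^0 · 8). Additivity: v_p(xy) = v_p(x) + v_p(y) = 2 + 0 = 2. (Direct check: xy = 72 = 3^2 · (8).)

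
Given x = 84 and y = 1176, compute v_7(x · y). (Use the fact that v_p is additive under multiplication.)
v_7(98784) = 3

v_p(x) = 1 (factor: 84 = 7^1 · 12); v_p(y) = 2 (factor: 1176 = 7^2 · 24). Additivity: v_p(xy) = v_p(x) + v_p(y) = 1 + 2 = 3. (Direct check: xy = 98784 = 7^3 · (288).)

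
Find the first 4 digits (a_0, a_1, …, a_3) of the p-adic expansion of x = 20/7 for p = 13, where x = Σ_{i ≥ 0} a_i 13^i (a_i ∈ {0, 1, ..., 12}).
(a_0, …, a_3) = (1, 2, 11, 1)

v_13(20/7) = 0 (numerator and denominator both coprime to 13), so x ∈ ℤ_13^×. Compute digits iteratively via a_i = x_i mod 13, x_{i+1} = (x_i − a_i)/13, with x_0 = x:
  x_0 = 20/7;  a_0 = 1;  x_1 = (x_0 − 1)/13 = 1/7
  x_1 = 1/7;  a_1 = 2;  x_2 = (x_1 − 2)/13 = -1/7
  x_2 = -1/7;  a_2 = 11;  x_3 = (x_2 − 11)/13 = -6/7
  x_3 = -6/7;  a_3 = 1;  x_4 = (x_3 − 1)/13 = -1/7
Digits: (1, 2, 11, 1).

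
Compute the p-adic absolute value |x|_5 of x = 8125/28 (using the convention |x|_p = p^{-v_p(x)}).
|8125/28|_5 = 1/625

Step 1 — compute v_5(x) by factoring powers of 5 out of the numerator and denominator: v_5(8125/28) = 4. Step 2 — apply |x|_p = p^{-v_p(x)} = 5^{-4} = 1/625.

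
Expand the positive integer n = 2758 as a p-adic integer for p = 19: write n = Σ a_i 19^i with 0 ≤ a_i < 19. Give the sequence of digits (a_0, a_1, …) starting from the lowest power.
(a_0, a_1, …) = (3, 12, 7)

Repeated division by 19 gives the digits low-to-high: 2758 = 3 + 12·19^1 + 7·19^2. Digit sequence: (3, 12, 7).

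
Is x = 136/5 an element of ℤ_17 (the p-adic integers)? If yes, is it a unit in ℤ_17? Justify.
x ∈ ℤ_17 but not a unit; v_17(x) = 1 > 0

ℤ_17 = {x ∈ ℚ_17 : v_17(x) ≥ 0} and ℤ_17^× = {x ∈ ℤ_17 : v_17(x) = 0}. Here v_17(136/5) = v_17(num) − v_17(den) = 1; compare against these criteria.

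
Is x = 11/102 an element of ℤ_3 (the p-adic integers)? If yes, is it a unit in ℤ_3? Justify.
x ∉ ℤ_3 (v_3(x) = -1 < 0)

ℤ_3 = {x ∈ ℚ_3 : v_3(x) ≥ 0} and ℤ_3^× = {x ∈ ℤ_3 : v_3(x) = 0}. Here v_3(11/102) = v_3(num) − v_3(den) = -1; compare against these criteria.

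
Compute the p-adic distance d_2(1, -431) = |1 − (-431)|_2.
d_2(1, -431) = 1/16

Step 1 — x − y = 1 − (-431) = 432. Step 2 — v_2(432) = 4 (factor: 432 = (2^4 · 27); the sign does not affect v_p). Step 3 — |x − y|_2 = 2^{-4} = 1/16.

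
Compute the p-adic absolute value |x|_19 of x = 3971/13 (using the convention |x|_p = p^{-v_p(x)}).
|3971/13|_19 = 1/361

Step 1 — compute v_19(x) by factoring powers of 19 out of the numerator and denominator: v_19(3971/13) = 2. Step 2 — apply |x|_p = p^{-v_p(x)} = 19^{-2} = 1/361.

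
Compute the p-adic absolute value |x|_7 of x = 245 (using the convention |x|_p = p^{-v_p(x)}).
|245|_7 = 1/49

Step 1 — compute v_7(x) by factoring powers of 7 out of the numerator and denominator: v_7(245) = 2. Step 2 — apply |x|_p = p^{-v_p(x)} = 7^{-2} = 1/49.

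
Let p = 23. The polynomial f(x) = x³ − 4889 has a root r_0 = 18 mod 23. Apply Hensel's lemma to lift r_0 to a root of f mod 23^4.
r_3 = 270268 (mod 279841)

Hensel: r_{i+1} = r_i − f(r_i)/f′(r_i) mod 23^{i+2}, where f′(x) = 3x². Iterate:
  r_0 = 18 (mod 23)
  r_1 = 478 (mod 529)
  r_2 = 2594 (mod 12167)
  r_3 = 270268 (mod 279841)
Final: r = 270268 with f(r) ≡ 0 mod 23^4.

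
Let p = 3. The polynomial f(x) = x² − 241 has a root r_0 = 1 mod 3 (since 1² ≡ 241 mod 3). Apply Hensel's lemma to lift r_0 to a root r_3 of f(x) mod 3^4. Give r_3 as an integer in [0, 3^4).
r_3 = 22 (mod 81)

Hensel's recurrence: r_{i+1} = r_i − f(r_i)·(f′(r_i))^{-1} mod 3^{i+2}, with f′(x) = 2x. Iterate:
  r_0 = 1 (mod 3)
  r_1 = 4 (mod 9)
  r_2 = 22 (mod 27)
  r_3 = 22 (mod 81)
Final: r_3 = 22, and one checks f(r_3) ≡ 0 mod 3^4.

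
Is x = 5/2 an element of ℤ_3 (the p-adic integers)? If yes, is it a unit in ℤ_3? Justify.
x ∈ ℤ_3^× (unit); v_3(x) = 0

ℤ_3 = {x ∈ ℚ_3 : v_3(x) ≥ 0} and ℤ_3^× = {x ∈ ℤ_3 : v_3(x) = 0}. Here v_3(5/2) = v_3(num) − v_3(den) = 0; compare against these criteria.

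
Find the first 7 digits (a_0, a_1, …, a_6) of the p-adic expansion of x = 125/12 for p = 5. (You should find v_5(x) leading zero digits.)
(a_0, …, a_6) = (0, 0, 0, 3, 4, 2, 4)

v_5(125/12) = 3, so a_0 = ... = a_2 = 0. Factor out: x = 5^3 · u with u = 1/12 a unit in ℤ_5. Expand u iteratively via a_{v+i} = u_i mod 5, u_{i+1} = (u_i − a_{v+i})/5:
  u_0 = 1/12;  a_3 = 3;  u_1 = (u_0 − 3)/5 = -7/12
  u_1 = -7/12;  a_4 = 4;  u_2 = (u_1 − 4)/5 = -11/12
  u_2 = -11/12;  a_5 = 2;  u_3 = (u_2 − 2)/5 = -7/12
  u_3 = -7/12;  a_6 = 4;  u_4 = (u_3 − 4)/5 = -11/12
Digits: (0, 0, 0, 3, 4, 2, 4).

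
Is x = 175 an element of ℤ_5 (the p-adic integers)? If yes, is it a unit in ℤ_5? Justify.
x ∈ ℤ_5 but not a unit; v_5(x) = 2 > 0

ℤ_5 = {x ∈ ℚ_5 : v_5(x) ≥ 0} and ℤ_5^× = {x ∈ ℤ_5 : v_5(x) = 0}. Here v_5(175) = v_5(num) − v_5(den) = 2; compare against these criteria.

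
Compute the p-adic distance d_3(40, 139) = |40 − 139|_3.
d_3(40, 139) = 1/9

Step 1 — x − y = 40 − 139 = -99. Step 2 — v_3(-99) = 2 (factor: -99 = −(3^2 · 11); the sign does not affect v_p). Step 3 — |x − y|_3 = 3^{-2} = 1/9.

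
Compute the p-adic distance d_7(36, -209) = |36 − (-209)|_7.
d_7(36, -209) = 1/49

Step 1 — x − y = 36 − (-209) = 245. Step 2 — v_7(245) = 2 (factor: 245 = (7^2 · 5); the sign does not affect v_p). Step 3 — |x − y|_7 = 7^{-2} = 1/49.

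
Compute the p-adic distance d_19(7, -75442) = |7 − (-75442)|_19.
d_19(7, -75442) = 1/6859

Step 1 — x − y = 7 − (-75442) = 75449. Step 2 — v_19(75449) = 3 (factor: 75449 = (19^3 · 11); the sign does not affect v_p). Step 3 — |x − y|_19 = 19^{-3} = 1/6859.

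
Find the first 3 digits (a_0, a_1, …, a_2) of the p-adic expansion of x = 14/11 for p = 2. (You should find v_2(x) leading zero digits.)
(a_0, …, a_2) = (0, 1, 0)

v_2(14/11) = 1, so a_0 = ... = a_0 = 0. Factor out: x = 2^1 · u with u = 7/11 a unit in ℤ_2. Expand u iteratively via a_{v+i} = u_i mod 2, u_{i+1} = (u_i − a_{v+i})/2:
  u_0 = 7/11;  a_1 = 1;  u_1 = (u_0 − 1)/2 = -2/11
  u_1 = -2/11;  a_2 = 0;  u_2 = (u_1 − 0)/2 = -1/11
Digits: (0, 1, 0).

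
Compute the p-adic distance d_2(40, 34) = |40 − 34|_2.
d_2(40, 34) = 1/2

Step 1 — x − y = 40 − 34 = 6. Step 2 — v_2(6) = 1 (factor: 6 = (2^1 · 3); the sign does not affect v_p). Step 3 — |x − y|_2 = 2^{-1} = 1/2.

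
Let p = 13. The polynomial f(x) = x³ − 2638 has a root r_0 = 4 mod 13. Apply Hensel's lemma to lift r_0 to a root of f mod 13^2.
r_1 = 121 (mod 169)

Hensel: r_{i+1} = r_i − f(r_i)/f′(r_i) mod 13^{i+2}, where f′(x) = 3x². Iterate:
  r_0 = 4 (mod 13)
  r_1 = 121 (mod 169)
Final: r = 121 with f(r) ≡ 0 mod 13^2.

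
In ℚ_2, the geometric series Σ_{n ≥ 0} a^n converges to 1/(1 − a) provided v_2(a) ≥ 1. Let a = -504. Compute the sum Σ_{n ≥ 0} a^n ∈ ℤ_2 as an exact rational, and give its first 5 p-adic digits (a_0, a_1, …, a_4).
Σ a^n = 1/(1 − a) = 1/505;  first 5 digits = (1, 0, 0, 1, 0)

v_2(a) = 3 ≥ 1, so the series converges in ℤ_2 to 1/(1 − a) = 1/(1 − (-504)) = 1/505. Expand this rational in ℤ_2: compute digits iteratively via d_i = x_i mod 2, x_{i+1} = (x_i − d_i)/2. The first 5 digits are (1, 0, 0, 1, 0).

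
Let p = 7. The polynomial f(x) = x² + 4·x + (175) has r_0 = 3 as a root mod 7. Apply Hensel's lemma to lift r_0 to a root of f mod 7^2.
r_1 = 3 (mod 49)

Hensel: r_{i+1} = r_i − f(r_i)·(f′(r_i))^{-1} mod 7^{i+2}, f′(x) = 2x + 4. Iterate:
  r_0 = 3 (mod 7)
  r_1 = 3 (mod 49)
Final: r = 3 satisfies f(r) ≡ 0 mod 7^2.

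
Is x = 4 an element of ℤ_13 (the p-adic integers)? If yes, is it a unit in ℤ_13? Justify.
x ∈ ℤ_13^× (unit); v_13(x) = 0

ℤ_13 = {x ∈ ℚ_13 : v_13(x) ≥ 0} and ℤ_13^× = {x ∈ ℤ_13 : v_13(x) = 0}. Here v_13(4) = v_13(num) − v_13(den) = 0; compare against these criteria.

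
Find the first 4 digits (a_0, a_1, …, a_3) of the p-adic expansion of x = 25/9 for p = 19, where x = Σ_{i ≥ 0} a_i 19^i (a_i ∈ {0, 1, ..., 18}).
(a_0, …, a_3) = (7, 4, 4, 4)

v_19(25/9) = 0 (numerator and denominator both coprime to 19), so x ∈ ℤ_19^×. Compute digits iteratively via a_i = x_i mod 19, x_{i+1} = (x_i − a_i)/19, with x_0 = x:
  x_0 = 25/9;  a_0 = 7;  x_1 = (x_0 − 7)/19 = -2/9
  x_1 = -2/9;  a_1 = 4;  x_2 = (x_1 − 4)/19 = -2/9
  x_2 = -2/9;  a_2 = 4;  x_3 = (x_2 − 4)/19 = -2/9
  x_3 = -2/9;  a_3 = 4;  x_4 = (x_3 − 4)/19 = -2/9
Digits: (7, 4, 4, 4).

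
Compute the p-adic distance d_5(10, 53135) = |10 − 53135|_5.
d_5(10, 53135) = 1/3125

Step 1 — x − y = 10 − 53135 = -53125. Step 2 — v_5(-53125) = 5 (factor: -53125 = −(5^5 · 17); the sign does not affect v_p). Step 3 — |x − y|_5 = 5^{-5} = 1/3125.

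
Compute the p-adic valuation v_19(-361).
v_19(-361) = 2

v_19(n) is the largest exponent k such that 19^k divides n. Factor out: -361 = -19^2 · 1. (Sign doesn't affect v_p.) So v_19(-361) = 2.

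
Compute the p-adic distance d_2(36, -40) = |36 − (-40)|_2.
d_2(36, -40) = 1/4

Step 1 — x − y = 36 − (-40) = 76. Step 2 — v_2(76) = 2 (factor: 76 = (2^2 · 19); the sign does not affect v_p). Step 3 — |x − y|_2 = 2^{-2} = 1/4.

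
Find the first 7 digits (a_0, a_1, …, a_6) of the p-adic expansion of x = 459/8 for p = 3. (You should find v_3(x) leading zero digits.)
(a_0, …, a_6) = (0, 0, 0, 1, 0, 2, 2)

v_3(459/8) = 3, so a_0 = ... = a_2 = 0. Factor out: x = 3^3 · u with u = 17/8 a unit in ℤ_3. Expand u iteratively via a_{v+i} = u_i mod 3, u_{i+1} = (u_i − a_{v+i})/3:
  u_0 = 17/8;  a_3 = 1;  u_1 = (u_0 − 1)/3 = 3/8
  u_1 = 3/8;  a_4 = 0;  u_2 = (u_1 − 0)/3 = 1/8
  u_2 = 1/8;  a_5 = 2;  u_3 = (u_2 − 2)/3 = -5/8
  u_3 = -5/8;  a_6 = 2;  u_4 = (u_3 − 2)/3 = -7/8
Digits: (0, 0, 0, 1, 0, 2, 2).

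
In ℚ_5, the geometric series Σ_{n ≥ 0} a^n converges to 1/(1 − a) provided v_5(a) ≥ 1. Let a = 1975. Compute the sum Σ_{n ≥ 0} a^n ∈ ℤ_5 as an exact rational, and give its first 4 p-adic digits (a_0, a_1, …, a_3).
Σ a^n = 1/(1 − a) = -1/1974;  first 4 digits = (1, 0, 4, 0)

v_5(a) = 2 ≥ 1, so the series converges in ℤ_5 to 1/(1 − a) = 1/(1 − 1975) = -1/1974. Expand this rational in ℤ_5: compute digits iteratively via d_i = x_i mod 5, x_{i+1} = (x_i − d_i)/5. The first 4 digits are (1, 0, 4, 0).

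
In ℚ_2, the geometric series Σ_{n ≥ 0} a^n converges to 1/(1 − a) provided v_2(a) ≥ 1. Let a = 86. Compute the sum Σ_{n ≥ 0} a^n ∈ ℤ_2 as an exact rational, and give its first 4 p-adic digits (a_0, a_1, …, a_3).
Σ a^n = 1/(1 − a) = -1/85;  first 4 digits = (1, 1, 0, 0)

v_2(a) = 1 ≥ 1, so the series converges in ℤ_2 to 1/(1 − a) = 1/(1 − 86) = -1/85. Expand this rational in ℤ_2: compute digits iteratively via d_i = x_i mod 2, x_{i+1} = (x_i − d_i)/2. The first 4 digits are (1, 1, 0, 0).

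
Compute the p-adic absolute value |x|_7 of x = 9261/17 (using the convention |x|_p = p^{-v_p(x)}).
|9261/17|_7 = 1/343

Step 1 — compute v_7(x) by factoring powers of 7 out of the numerator and denominator: v_7(9261/17) = 3. Step 2 — apply |x|_p = p^{-v_p(x)} = 7^{-3} = 1/343.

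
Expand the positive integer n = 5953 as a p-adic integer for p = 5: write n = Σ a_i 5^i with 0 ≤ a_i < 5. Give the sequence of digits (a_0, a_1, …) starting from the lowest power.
(a_0, a_1, …) = (3, 0, 3, 2, 4, 1)

Repeated division by 5 gives the digits low-to-high: 5953 = 3 + 3·5^2 + 2·5^3 + 4·5^4 + 1·5^5. Digit sequence: (3, 0, 3, 2, 4, 1).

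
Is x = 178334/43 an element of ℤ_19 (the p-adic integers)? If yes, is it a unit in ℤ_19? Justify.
x ∈ ℤ_19 but not a unit; v_19(x) = 3 > 0

ℤ_19 = {x ∈ ℚ_19 : v_19(x) ≥ 0} and ℤ_19^× = {x ∈ ℤ_19 : v_19(x) = 0}. Here v_19(178334/43) = v_19(num) − v_19(den) = 3; compare against these criteria.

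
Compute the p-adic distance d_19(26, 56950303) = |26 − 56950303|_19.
d_19(26, 56950303) = 1/2476099

Step 1 — x − y = 26 − 56950303 = -56950277. Step 2 — v_19(-56950277) = 5 (factor: -56950277 = −(19^5 · 23); the sign does not affect v_p). Step 3 — |x − y|_19 = 19^{-5} = 1/2476099.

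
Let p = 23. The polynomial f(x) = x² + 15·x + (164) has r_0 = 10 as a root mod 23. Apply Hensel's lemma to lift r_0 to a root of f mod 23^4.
r_3 = 84351 (mod 279841)

Hensel: r_{i+1} = r_i − f(r_i)·(f′(r_i))^{-1} mod 23^{i+2}, f′(x) = 2x + 15. Iterate:
  r_0 = 10 (mod 23)
  r_1 = 240 (mod 529)
  r_2 = 11349 (mod 12167)
  r_3 = 84351 (mod 279841)
Final: r = 84351 satisfies f(r) ≡ 0 mod 23^4.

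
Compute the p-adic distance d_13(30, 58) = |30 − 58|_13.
d_13(30, 58) = 1

Step 1 — x − y = 30 − 58 = -28. Step 2 — v_13(-28) = 0 (factor: -28 = −(13^0 · 28); the sign does not affect v_p). Step 3 — |x − y|_13 = 13^{0} = 1.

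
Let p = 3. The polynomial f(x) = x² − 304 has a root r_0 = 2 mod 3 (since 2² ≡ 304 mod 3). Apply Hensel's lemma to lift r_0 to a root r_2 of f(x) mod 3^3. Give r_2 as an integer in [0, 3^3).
r_2 = 14 (mod 27)

Hensel's recurrence: r_{i+1} = r_i − f(r_i)·(f′(r_i))^{-1} mod 3^{i+2}, with f′(x) = 2x. Iterate:
  r_0 = 2 (mod 3)
  r_1 = 5 (mod 9)
  r_2 = 14 (mod 27)
Final: r_2 = 14, and one checks f(r_2) ≡ 0 mod 3^3.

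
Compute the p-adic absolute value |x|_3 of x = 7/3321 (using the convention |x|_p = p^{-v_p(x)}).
|7/3321|_3 = 81

Step 1 — compute v_3(x) by factoring powers of 3 out of the numerator and denominator: v_3(7/3321) = -4. Step 2 — apply |x|_p = p^{-v_p(x)} = 3^{4} = 81.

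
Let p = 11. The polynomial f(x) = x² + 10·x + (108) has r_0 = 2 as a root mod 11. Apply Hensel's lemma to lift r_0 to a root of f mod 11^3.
r_2 = 805 (mod 1331)

Hensel: r_{i+1} = r_i − f(r_i)·(f′(r_i))^{-1} mod 11^{i+2}, f′(x) = 2x + 10. Iterate:
  r_0 = 2 (mod 11)
  r_1 = 79 (mod 121)
  r_2 = 805 (mod 1331)
Final: r = 805 satisfies f(r) ≡ 0 mod 11^3.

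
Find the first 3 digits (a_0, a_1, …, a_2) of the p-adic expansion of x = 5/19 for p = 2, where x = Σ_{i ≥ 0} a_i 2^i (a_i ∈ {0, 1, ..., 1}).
(a_0, …, a_2) = (1, 1, 1)

v_2(5/19) = 0 (numerator and denominator both coprime to 2), so x ∈ ℤ_2^×. Compute digits iteratively via a_i = x_i mod 2, x_{i+1} = (x_i − a_i)/2, with x_0 = x:
  x_0 = 5/19;  a_0 = 1;  x_1 = (x_0 − 1)/2 = -7/19
  x_1 = -7/19;  a_1 = 1;  x_2 = (x_1 − 1)/2 = -13/19
  x_2 = -13/19;  a_2 = 1;  x_3 = (x_2 − 1)/2 = -16/19
Digits: (1, 1, 1).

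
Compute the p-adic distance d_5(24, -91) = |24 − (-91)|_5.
d_5(24, -91) = 1/5

Step 1 — x − y = 24 − (-91) = 115. Step 2 — v_5(115) = 1 (factor: 115 = (5^1 · 23); the sign does not affect v_p). Step 3 — |x − y|_5 = 5^{-1} = 1/5.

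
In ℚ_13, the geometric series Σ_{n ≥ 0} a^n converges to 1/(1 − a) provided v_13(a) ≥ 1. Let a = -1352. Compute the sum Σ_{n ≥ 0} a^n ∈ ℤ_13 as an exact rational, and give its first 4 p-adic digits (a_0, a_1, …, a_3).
Σ a^n = 1/(1 − a) = 1/1353;  first 4 digits = (1, 0, 5, 12)

v_13(a) = 2 ≥ 1, so the series converges in ℤ_13 to 1/(1 − a) = 1/(1 − (-1352)) = 1/1353. Expand this rational in ℤ_13: compute digits iteratively via d_i = x_i mod 13, x_{i+1} = (x_i − d_i)/13. The first 4 digits are (1, 0, 5, 12).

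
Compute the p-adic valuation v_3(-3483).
v_3(-3483) = 4

v_3(n) is the largest exponent k such that 3^k divides n. Factor out: -3483 = -3^4 · 43. (Sign doesn't affect v_p.) So v_3(-3483) = 4.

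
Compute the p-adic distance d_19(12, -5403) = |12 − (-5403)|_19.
d_19(12, -5403) = 1/361

Step 1 — x − y = 12 − (-5403) = 5415. Step 2 — v_19(5415) = 2 (factor: 5415 = (19^2 · 15); the sign does not affect v_p). Step 3 — |x − y|_19 = 19^{-2} = 1/361.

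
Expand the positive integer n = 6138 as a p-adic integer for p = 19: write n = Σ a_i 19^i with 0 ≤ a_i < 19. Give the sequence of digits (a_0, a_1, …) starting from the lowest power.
(a_0, a_1, …) = (1, 0, 17)

Repeated division by 19 gives the digits low-to-high: 6138 = 1 + 17·19^2. Digit sequence: (1, 0, 17).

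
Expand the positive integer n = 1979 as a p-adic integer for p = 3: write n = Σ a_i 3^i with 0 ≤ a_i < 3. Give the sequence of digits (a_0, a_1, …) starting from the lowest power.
(a_0, a_1, …) = (2, 2, 0, 1, 0, 2, 2)

Repeated division by 3 gives the digits low-to-high: 1979 = 2 + 2·3^1 + 1·3^3 + 2·3^5 + 2·3^6. Digit sequence: (2, 2, 0, 1, 0, 2, 2).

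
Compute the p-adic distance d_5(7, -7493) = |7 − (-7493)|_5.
d_5(7, -7493) = 1/625

Step 1 — x − y = 7 − (-7493) = 7500. Step 2 — v_5(7500) = 4 (factor: 7500 = (5^4 · 12); the sign does not affect v_p). Step 3 — |x − y|_5 = 5^{-4} = 1/625.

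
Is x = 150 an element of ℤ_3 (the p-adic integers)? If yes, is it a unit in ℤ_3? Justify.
x ∈ ℤ_3 but not a unit; v_3(x) = 1 > 0

ℤ_3 = {x ∈ ℚ_3 : v_3(x) ≥ 0} and ℤ_3^× = {x ∈ ℤ_3 : v_3(x) = 0}. Here v_3(150) = v_3(num) − v_3(den) = 1; compare against these criteria.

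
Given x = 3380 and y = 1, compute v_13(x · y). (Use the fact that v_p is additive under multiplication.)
v_13(3380) = 2

v_p(x) = 2 (factor: 3380 = 13^2 · 20); v_p(y) = 0 (factor: 1 = 13^0 · 1). Additivity: v_p(xy) = v_p(x) + v_p(y) = 2 + 0 = 2. (Direct check: xy = 3380 = 13^2 · (20).)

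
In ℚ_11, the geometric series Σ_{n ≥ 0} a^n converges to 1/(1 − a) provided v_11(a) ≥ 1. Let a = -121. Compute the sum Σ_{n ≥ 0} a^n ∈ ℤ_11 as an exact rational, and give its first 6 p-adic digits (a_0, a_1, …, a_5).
Σ a^n = 1/(1 − a) = 1/122;  first 6 digits = (1, 0, 10, 10, 0, 0)

v_11(a) = 2 ≥ 1, so the series converges in ℤ_11 to 1/(1 − a) = 1/(1 − (-121)) = 1/122. Expand this rational in ℤ_11: compute digits iteratively via d_i = x_i mod 11, x_{i+1} = (x_i − d_i)/11. The first 6 digits are (1, 0, 10, 10, 0, 0).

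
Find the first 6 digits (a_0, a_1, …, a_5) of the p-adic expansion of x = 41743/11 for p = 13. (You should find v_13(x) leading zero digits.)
(a_0, …, a_5) = (0, 0, 0, 10, 10, 11)

v_13(41743/11) = 3, so a_0 = ... = a_2 = 0. Factor out: x = 13^3 · u with u = 19/11 a unit in ℤ_13. Expand u iteratively via a_{v+i} = u_i mod 13, u_{i+1} = (u_i − a_{v+i})/13:
  u_0 = 19/11;  a_3 = 10;  u_1 = (u_0 − 10)/13 = -7/11
  u_1 = -7/11;  a_4 = 10;  u_2 = (u_1 − 10)/13 = -9/11
  u_2 = -9/11;  a_5 = 11;  u_3 = (u_2 − 11)/13 = -10/11
Digits: (0, 0, 0, 10, 10, 11).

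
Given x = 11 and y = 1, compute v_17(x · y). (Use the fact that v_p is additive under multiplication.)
v_17(11) = 0

v_p(x) = 0 (factor: 11 = 17^0 · 11); v_p(y) = 0 (factor: 1 = 17^0 · 1). Additivity: v_p(xy) = v_p(x) + v_p(y) = 0 + 0 = 0. (Direct check: xy = 11 = 17^0 · (11).)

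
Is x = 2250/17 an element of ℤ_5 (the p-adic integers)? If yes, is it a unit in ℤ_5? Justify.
x ∈ ℤ_5 but not a unit; v_5(x) = 3 > 0

ℤ_5 = {x ∈ ℚ_5 : v_5(x) ≥ 0} and ℤ_5^× = {x ∈ ℤ_5 : v_5(x) = 0}. Here v_5(2250/17) = v_5(num) − v_5(den) = 3; compare against these criteria.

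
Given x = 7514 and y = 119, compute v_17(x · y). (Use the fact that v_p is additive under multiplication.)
v_17(894166) = 3

v_p(x) = 2 (factor: 7514 = 17^2 · 26); v_p(y) = 1 (factor: 119 = 17^1 · 7). Additivity: v_p(xy) = v_p(x) + v_p(y) = 2 + 1 = 3. (Direct check: xy = 894166 = 17^3 · (182).)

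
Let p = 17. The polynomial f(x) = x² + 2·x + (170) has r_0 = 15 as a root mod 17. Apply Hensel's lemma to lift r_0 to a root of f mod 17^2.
r_1 = 83 (mod 289)

Hensel: r_{i+1} = r_i − f(r_i)·(f′(r_i))^{-1} mod 17^{i+2}, f′(x) = 2x + 2. Iterate:
  r_0 = 15 (mod 17)
  r_1 = 83 (mod 289)
Final: r = 83 satisfies f(r) ≡ 0 mod 17^2.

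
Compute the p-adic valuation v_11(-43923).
v_11(-43923) = 4

v_11(n) is the largest exponent k such that 11^k divides n. Factor out: -43923 = -11^4 · 3. (Sign doesn't affect v_p.) So v_11(-43923) = 4.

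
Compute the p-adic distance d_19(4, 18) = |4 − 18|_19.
d_19(4, 18) = 1

Step 1 — x − y = 4 − 18 = -14. Step 2 — v_19(-14) = 0 (factor: -14 = −(19^0 · 14); the sign does not affect v_p). Step 3 — |x − y|_19 = 19^{0} = 1.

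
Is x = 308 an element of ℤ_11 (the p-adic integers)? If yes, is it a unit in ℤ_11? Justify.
x ∈ ℤ_11 but not a unit; v_11(x) = 1 > 0

ℤ_11 = {x ∈ ℚ_11 : v_11(x) ≥ 0} and ℤ_11^× = {x ∈ ℤ_11 : v_11(x) = 0}. Here v_11(308) = v_11(num) − v_11(den) = 1; compare against these criteria.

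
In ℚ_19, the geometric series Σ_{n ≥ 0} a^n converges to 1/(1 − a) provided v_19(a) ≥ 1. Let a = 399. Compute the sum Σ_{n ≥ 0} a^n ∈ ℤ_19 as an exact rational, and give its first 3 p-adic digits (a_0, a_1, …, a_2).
Σ a^n = 1/(1 − a) = -1/398;  first 3 digits = (1, 2, 5)

v_19(a) = 1 ≥ 1, so the series converges in ℤ_19 to 1/(1 − a) = 1/(1 − 399) = -1/398. Expand this rational in ℤ_19: compute digits iteratively via d_i = x_i mod 19, x_{i+1} = (x_i − d_i)/19. The first 3 digits are (1, 2, 5).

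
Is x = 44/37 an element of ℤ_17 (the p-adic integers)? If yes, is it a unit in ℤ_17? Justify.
x ∈ ℤ_17^× (unit); v_17(x) = 0

ℤ_17 = {x ∈ ℚ_17 : v_17(x) ≥ 0} and ℤ_17^× = {x ∈ ℤ_17 : v_17(x) = 0}. Here v_17(44/37) = v_17(num) − v_17(den) = 0; compare against these criteria.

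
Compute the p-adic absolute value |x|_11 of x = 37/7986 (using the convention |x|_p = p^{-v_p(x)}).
|37/7986|_11 = 1331

Step 1 — compute v_11(x) by factoring powers of 11 out of the numerator and denominator: v_11(37/7986) = -3. Step 2 — apply |x|_p = p^{-v_p(x)} = 11^{3} = 1331.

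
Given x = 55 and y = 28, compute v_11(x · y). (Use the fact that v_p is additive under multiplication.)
v_11(1540) = 1

v_p(x) = 1 (factor: 55 = 11^1 · 5); v_p(y) = 0 (factor: 28 = 11^0 · 28). Additivity: v_p(xy) = v_p(x) + v_p(y) = 1 + 0 = 1. (Direct check: xy = 1540 = 11^1 · (140).)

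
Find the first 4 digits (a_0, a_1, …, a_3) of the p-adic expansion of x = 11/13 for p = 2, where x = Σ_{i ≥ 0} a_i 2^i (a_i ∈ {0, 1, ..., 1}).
(a_0, …, a_3) = (1, 1, 1, 0)

v_2(11/13) = 0 (numerator and denominator both coprime to 2), so x ∈ ℤ_2^×. Compute digits iteratively via a_i = x_i mod 2, x_{i+1} = (x_i − a_i)/2, with x_0 = x:
  x_0 = 11/13;  a_0 = 1;  x_1 = (x_0 − 1)/2 = -1/13
  x_1 = -1/13;  a_1 = 1;  x_2 = (x_1 − 1)/2 = -7/13
  x_2 = -7/13;  a_2 = 1;  x_3 = (x_2 − 1)/2 = -10/13
  x_3 = -10/13;  a_3 = 0;  x_4 = (x_3 − 0)/2 = -5/13
Digits: (1, 1, 1, 0).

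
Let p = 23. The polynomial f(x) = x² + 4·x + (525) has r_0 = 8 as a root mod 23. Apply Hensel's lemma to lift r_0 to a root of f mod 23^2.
r_1 = 215 (mod 529)

Hensel: r_{i+1} = r_i − f(r_i)·(f′(r_i))^{-1} mod 23^{i+2}, f′(x) = 2x + 4. Iterate:
  r_0 = 8 (mod 23)
  r_1 = 215 (mod 529)
Final: r = 215 satisfies f(r) ≡ 0 mod 23^2.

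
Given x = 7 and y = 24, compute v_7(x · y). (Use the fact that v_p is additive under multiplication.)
v_7(168) = 1

v_p(x) = 1 (factor: 7 = 7^1 · 1); v_p(y) = 0 (factor: 24 = 7^0 · 24). Additivity: v_p(xy) = v_p(x) + v_p(y) = 1 + 0 = 1. (Direct check: xy = 168 = 7^1 · (24).)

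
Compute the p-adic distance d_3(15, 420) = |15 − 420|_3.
d_3(15, 420) = 1/81

Step 1 — x − y = 15 − 420 = -405. Step 2 — v_3(-405) = 4 (factor: -405 = −(3^4 · 5); the sign does not affect v_p). Step 3 — |x − y|_3 = 3^{-4} = 1/81.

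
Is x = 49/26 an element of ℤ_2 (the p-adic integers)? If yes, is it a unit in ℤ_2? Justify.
x ∉ ℤ_2 (v_2(x) = -1 < 0)

ℤ_2 = {x ∈ ℚ_2 : v_2(x) ≥ 0} and ℤ_2^× = {x ∈ ℤ_2 : v_2(x) = 0}. Here v_2(49/26) = v_2(num) − v_2(den) = -1; compare against these criteria.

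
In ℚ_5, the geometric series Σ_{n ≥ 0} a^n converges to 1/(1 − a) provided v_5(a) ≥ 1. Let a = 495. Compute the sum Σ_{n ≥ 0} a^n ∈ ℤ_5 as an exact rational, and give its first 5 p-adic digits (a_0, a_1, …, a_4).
Σ a^n = 1/(1 − a) = -1/494;  first 5 digits = (1, 4, 0, 3, 3)

v_5(a) = 1 ≥ 1, so the series converges in ℤ_5 to 1/(1 − a) = 1/(1 − 495) = -1/494. Expand this rational in ℤ_5: compute digits iteratively via d_i = x_i mod 5, x_{i+1} = (x_i − d_i)/5. The first 5 digits are (1, 4, 0, 3, 3).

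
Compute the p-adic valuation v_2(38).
v_2(38) = 1

v_2(n) is the largest exponent k such that 2^k divides n. Factor out: 38 = 2^1 · 19. (Sign doesn't affect v_p.) So v_2(38) = 1.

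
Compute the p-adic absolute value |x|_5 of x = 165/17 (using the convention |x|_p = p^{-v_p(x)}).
|165/17|_5 = 1/5

Step 1 — compute v_5(x) by factoring powers of 5 out of the numerator and denominator: v_5(165/17) = 1. Step 2 — apply |x|_p = p^{-v_p(x)} = 5^{-1} = 1/5.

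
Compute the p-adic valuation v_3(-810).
v_3(-810) = 4

v_3(n) is the largest exponent k such that 3^k divides n. Factor out: -810 = -3^4 · 10. (Sign doesn't affect v_p.) So v_3(-810) = 4.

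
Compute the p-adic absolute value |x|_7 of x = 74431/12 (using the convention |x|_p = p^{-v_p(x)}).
|74431/12|_7 = 1/2401

Step 1 — compute v_7(x) by factoring powers of 7 out of the numerator and denominator: v_7(74431/12) = 4. Step 2 — apply |x|_p = p^{-v_p(x)} = 7^{-4} = 1/2401.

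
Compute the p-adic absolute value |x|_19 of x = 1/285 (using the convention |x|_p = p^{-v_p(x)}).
|1/285|_19 = 19

Step 1 — compute v_19(x) by factoring powers of 19 out of the numerator and denominator: v_19(1/285) = -1. Step 2 — apply |x|_p = p^{-v_p(x)} = 19^{1} = 19.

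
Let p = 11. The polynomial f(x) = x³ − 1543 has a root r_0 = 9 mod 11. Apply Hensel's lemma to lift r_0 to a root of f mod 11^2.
r_1 = 97 (mod 121)

Hensel: r_{i+1} = r_i − f(r_i)/f′(r_i) mod 11^{i+2}, where f′(x) = 3x². Iterate:
  r_0 = 9 (mod 11)
  r_1 = 97 (mod 121)
Final: r = 97 with f(r) ≡ 0 mod 11^2.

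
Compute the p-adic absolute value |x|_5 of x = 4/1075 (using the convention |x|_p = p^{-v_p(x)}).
|4/1075|_5 = 25

Step 1 — compute v_5(x) by factoring powers of 5 out of the numerator and denominator: v_5(4/1075) = -2. Step 2 — apply |x|_p = p^{-v_p(x)} = 5^{2} = 25.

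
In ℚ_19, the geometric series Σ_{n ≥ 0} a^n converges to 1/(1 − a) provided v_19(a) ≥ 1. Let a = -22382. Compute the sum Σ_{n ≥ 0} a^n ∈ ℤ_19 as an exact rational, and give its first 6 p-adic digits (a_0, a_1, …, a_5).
Σ a^n = 1/(1 − a) = 1/22383;  first 6 digits = (1, 0, 14, 15, 5, 12)

v_19(a) = 2 ≥ 1, so the series converges in ℤ_19 to 1/(1 − a) = 1/(1 − (-22382)) = 1/22383. Expand this rational in ℤ_19: compute digits iteratively via d_i = x_i mod 19, x_{i+1} = (x_i − d_i)/19. The first 6 digits are (1, 0, 14, 15, 5, 12).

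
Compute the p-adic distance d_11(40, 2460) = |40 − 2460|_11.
d_11(40, 2460) = 1/121

Step 1 — x − y = 40 − 2460 = -2420. Step 2 — v_11(-2420) = 2 (factor: -2420 = −(11^2 · 20); the sign does not affect v_p). Step 3 — |x − y|_11 = 11^{-2} = 1/121.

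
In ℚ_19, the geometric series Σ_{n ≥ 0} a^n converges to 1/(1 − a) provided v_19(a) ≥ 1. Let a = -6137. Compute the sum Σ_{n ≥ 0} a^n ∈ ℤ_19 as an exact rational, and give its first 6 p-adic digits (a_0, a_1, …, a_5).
Σ a^n = 1/(1 − a) = 1/6138;  first 6 digits = (1, 0, 2, 18, 3, 15)

v_19(a) = 2 ≥ 1, so the series converges in ℤ_19 to 1/(1 − a) = 1/(1 − (-6137)) = 1/6138. Expand this rational in ℤ_19: compute digits iteratively via d_i = x_i mod 19, x_{i+1} = (x_i − d_i)/19. The first 6 digits are (1, 0, 2, 18, 3, 15).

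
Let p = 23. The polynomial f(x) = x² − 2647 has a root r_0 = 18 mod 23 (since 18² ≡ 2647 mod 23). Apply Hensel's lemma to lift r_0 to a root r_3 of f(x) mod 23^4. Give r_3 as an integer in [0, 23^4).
r_3 = 273649 (mod 279841)

Hensel's recurrence: r_{i+1} = r_i − f(r_i)·(f′(r_i))^{-1} mod 23^{i+2}, with f′(x) = 2x. Iterate:
  r_0 = 18 (mod 23)
  r_1 = 156 (mod 529)
  r_2 = 5975 (mod 12167)
  r_3 = 273649 (mod 279841)
Final: r_3 = 273649, and one checks f(r_3) ≡ 0 mod 23^4.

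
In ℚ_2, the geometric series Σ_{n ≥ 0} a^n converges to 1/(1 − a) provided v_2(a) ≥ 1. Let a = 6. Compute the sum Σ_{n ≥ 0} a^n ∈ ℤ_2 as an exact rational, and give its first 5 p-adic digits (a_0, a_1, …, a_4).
Σ a^n = 1/(1 − a) = -1/5;  first 5 digits = (1, 1, 0, 0, 1)

v_2(a) = 1 ≥ 1, so the series converges in ℤ_2 to 1/(1 − a) = 1/(1 − 6) = -1/5. Expand this rational in ℤ_2: compute digits iteratively via d_i = x_i mod 2, x_{i+1} = (x_i − d_i)/2. The first 5 digits are (1, 1, 0, 0, 1).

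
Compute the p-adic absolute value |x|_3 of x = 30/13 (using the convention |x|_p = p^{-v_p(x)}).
|30/13|_3 = 1/3

Step 1 — compute v_3(x) by factoring powers of 3 out of the numerator and denominator: v_3(30/13) = 1. Step 2 — apply |x|_p = p^{-v_p(x)} = 3^{-1} = 1/3.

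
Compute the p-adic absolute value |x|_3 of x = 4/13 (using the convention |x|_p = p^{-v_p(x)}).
|4/13|_3 = 1

Step 1 — compute v_3(x) by factoring powers of 3 out of the numerator and denominator: v_3(4/13) = 0. Step 2 — apply |x|_p = p^{-v_p(x)} = 3^{0} = 1.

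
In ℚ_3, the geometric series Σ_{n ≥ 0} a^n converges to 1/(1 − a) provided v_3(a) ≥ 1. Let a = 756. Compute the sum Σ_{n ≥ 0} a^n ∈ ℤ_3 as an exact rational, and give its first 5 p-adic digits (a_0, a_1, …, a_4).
Σ a^n = 1/(1 − a) = -1/755;  first 5 digits = (1, 0, 0, 1, 0)

v_3(a) = 3 ≥ 1, so the series converges in ℤ_3 to 1/(1 − a) = 1/(1 − 756) = -1/755. Expand this rational in ℤ_3: compute digits iteratively via d_i = x_i mod 3, x_{i+1} = (x_i − d_i)/3. The first 5 digits are (1, 0, 0, 1, 0).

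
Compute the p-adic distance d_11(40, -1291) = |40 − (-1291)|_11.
d_11(40, -1291) = 1/1331

Step 1 — x − y = 40 − (-1291) = 1331. Step 2 — v_11(1331) = 3 (factor: 1331 = (11^3 · 1); the sign does not affect v_p). Step 3 — |x − y|_11 = 11^{-3} = 1/1331.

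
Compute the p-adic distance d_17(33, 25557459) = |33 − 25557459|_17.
d_17(33, 25557459) = 1/1419857

Step 1 — x − y = 33 − 25557459 = -25557426. Step 2 — v_17(-25557426) = 5 (factor: -25557426 = −(17^5 · 18); the sign does not affect v_p). Step 3 — |x − y|_17 = 17^{-5} = 1/1419857.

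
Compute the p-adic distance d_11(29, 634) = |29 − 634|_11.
d_11(29, 634) = 1/121

Step 1 — x − y = 29 − 634 = -605. Step 2 — v_11(-605) = 2 (factor: -605 = −(11^2 · 5); the sign does not affect v_p). Step 3 — |x − y|_11 = 11^{-2} = 1/121.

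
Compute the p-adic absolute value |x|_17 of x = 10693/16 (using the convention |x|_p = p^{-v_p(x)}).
|10693/16|_17 = 1/289

Step 1 — compute v_17(x) by factoring powers of 17 out of the numerator and denominator: v_17(10693/16) = 2. Step 2 — apply |x|_p = p^{-v_p(x)} = 17^{-2} = 1/289.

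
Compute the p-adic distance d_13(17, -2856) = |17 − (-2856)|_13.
d_13(17, -2856) = 1/169

Step 1 — x − y = 17 − (-2856) = 2873. Step 2 — v_13(2873) = 2 (factor: 2873 = (13^2 · 17); the sign does not affect v_p). Step 3 — |x − y|_13 = 13^{-2} = 1/169.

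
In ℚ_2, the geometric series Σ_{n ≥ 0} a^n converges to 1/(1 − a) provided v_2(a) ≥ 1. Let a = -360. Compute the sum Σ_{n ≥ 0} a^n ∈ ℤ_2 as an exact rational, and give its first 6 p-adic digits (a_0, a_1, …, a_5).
Σ a^n = 1/(1 − a) = 1/361;  first 6 digits = (1, 0, 0, 1, 1, 0)

v_2(a) = 3 ≥ 1, so the series converges in ℤ_2 to 1/(1 − a) = 1/(1 − (-360)) = 1/361. Expand this rational in ℤ_2: compute digits iteratively via d_i = x_i mod 2, x_{i+1} = (x_i − d_i)/2. The first 6 digits are (1, 0, 0, 1, 1, 0).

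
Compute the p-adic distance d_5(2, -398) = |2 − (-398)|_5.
d_5(2, -398) = 1/25

Step 1 — x − y = 2 − (-398) = 400. Step 2 — v_5(400) = 2 (factor: 400 = (5^2 · 16); the sign does not affect v_p). Step 3 — |x − y|_5 = 5^{-2} = 1/25.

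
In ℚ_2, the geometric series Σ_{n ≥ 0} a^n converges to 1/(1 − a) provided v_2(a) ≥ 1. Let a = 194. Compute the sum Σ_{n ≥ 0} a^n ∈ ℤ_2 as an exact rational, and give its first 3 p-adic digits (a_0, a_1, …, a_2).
Σ a^n = 1/(1 − a) = -1/193;  first 3 digits = (1, 1, 1)

v_2(a) = 1 ≥ 1, so the series converges in ℤ_2 to 1/(1 − a) = 1/(1 − 194) = -1/193. Expand this rational in ℤ_2: compute digits iteratively via d_i = x_i mod 2, x_{i+1} = (x_i − d_i)/2. The first 3 digits are (1, 1, 1).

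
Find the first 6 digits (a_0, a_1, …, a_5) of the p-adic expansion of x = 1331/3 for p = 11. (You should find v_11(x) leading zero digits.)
(a_0, …, a_5) = (0, 0, 0, 4, 7, 3)

v_11(1331/3) = 3, so a_0 = ... = a_2 = 0. Factor out: x = 11^3 · u with u = 1/3 a unit in ℤ_11. Expand u iteratively via a_{v+i} = u_i mod 11, u_{i+1} = (u_i − a_{v+i})/11:
  u_0 = 1/3;  a_3 = 4;  u_1 = (u_0 − 4)/11 = -1/3
  u_1 = -1/3;  a_4 = 7;  u_2 = (u_1 − 7)/11 = -2/3
  u_2 = -2/3;  a_5 = 3;  u_3 = (u_2 − 3)/11 = -1/3
Digits: (0, 0, 0, 4, 7, 3).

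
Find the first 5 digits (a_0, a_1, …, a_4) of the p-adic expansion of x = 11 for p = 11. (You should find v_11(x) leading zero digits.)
(a_0, …, a_4) = (0, 1, 0, 0, 0)

v_11(11) = 1, so a_0 = ... = a_0 = 0. Factor out: x = 11^1 · u with u = 1 a unit in ℤ_11. Expand u iteratively via a_{v+i} = u_i mod 11, u_{i+1} = (u_i − a_{v+i})/11:
  u_0 = 1;  a_1 = 1;  u_1 = (u_0 − 1)/11 = 0
  u_1 = 0;  a_2 = 0;  u_2 = (u_1 − 0)/11 = 0
  u_2 = 0;  a_3 = 0;  u_3 = (u_2 − 0)/11 = 0
  u_3 = 0;  a_4 = 0;  u_4 = (u_3 − 0)/11 = 0
Digits: (0, 1, 0, 0, 0).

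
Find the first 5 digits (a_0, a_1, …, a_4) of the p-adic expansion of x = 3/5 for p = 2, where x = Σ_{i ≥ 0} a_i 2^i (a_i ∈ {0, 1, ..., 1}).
(a_0, …, a_4) = (1, 1, 1, 0, 0)

v_2(3/5) = 0 (numerator and denominator both coprime to 2), so x ∈ ℤ_2^×. Compute digits iteratively via a_i = x_i mod 2, x_{i+1} = (x_i − a_i)/2, with x_0 = x:
  x_0 = 3/5;  a_0 = 1;  x_1 = (x_0 − 1)/2 = -1/5
  x_1 = -1/5;  a_1 = 1;  x_2 = (x_1 − 1)/2 = -3/5
  x_2 = -3/5;  a_2 = 1;  x_3 = (x_2 − 1)/2 = -4/5
  x_3 = -4/5;  a_3 = 0;  x_4 = (x_3 − 0)/2 = -2/5
  x_4 = -2/5;  a_4 = 0;  x_5 = (x_4 − 0)/2 = -1/5
Digits: (1, 1, 1, 0, 0).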